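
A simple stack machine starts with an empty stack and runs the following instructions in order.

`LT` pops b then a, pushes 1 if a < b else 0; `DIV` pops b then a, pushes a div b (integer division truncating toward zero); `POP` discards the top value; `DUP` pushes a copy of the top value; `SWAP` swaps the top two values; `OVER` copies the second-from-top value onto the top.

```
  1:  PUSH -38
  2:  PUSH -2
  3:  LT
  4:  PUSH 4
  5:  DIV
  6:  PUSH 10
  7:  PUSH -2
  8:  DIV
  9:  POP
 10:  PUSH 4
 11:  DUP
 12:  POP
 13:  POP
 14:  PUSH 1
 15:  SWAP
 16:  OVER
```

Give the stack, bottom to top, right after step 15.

PUSH -38 : [-38]
PUSH -2  : [-38, -2]
LT       : [1]
PUSH 4   : [1, 4]
DIV      : [0]
PUSH 10  : [0, 10]
PUSH -2  : [0, 10, -2]
DIV      : [0, -5]
POP      : [0]
PUSH 4   : [0, 4]
DUP      : [0, 4, 4]
POP      : [0, 4]
POP      : [0]
PUSH 1   : [0, 1]
SWAP     : [1, 0]

[1, 0]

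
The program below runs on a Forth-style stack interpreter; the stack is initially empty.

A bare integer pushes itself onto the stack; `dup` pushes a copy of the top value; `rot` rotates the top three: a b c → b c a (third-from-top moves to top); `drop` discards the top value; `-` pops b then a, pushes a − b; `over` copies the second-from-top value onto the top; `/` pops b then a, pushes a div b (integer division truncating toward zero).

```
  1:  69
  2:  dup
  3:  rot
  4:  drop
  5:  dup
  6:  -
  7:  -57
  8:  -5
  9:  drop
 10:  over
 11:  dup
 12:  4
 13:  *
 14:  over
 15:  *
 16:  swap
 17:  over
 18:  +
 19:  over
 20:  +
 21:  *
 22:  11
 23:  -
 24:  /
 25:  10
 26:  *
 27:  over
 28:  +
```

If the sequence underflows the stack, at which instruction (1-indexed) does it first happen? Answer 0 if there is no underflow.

69   69
dup  69 69
rot  — needs 3 operands, stack has 2 → underflow

3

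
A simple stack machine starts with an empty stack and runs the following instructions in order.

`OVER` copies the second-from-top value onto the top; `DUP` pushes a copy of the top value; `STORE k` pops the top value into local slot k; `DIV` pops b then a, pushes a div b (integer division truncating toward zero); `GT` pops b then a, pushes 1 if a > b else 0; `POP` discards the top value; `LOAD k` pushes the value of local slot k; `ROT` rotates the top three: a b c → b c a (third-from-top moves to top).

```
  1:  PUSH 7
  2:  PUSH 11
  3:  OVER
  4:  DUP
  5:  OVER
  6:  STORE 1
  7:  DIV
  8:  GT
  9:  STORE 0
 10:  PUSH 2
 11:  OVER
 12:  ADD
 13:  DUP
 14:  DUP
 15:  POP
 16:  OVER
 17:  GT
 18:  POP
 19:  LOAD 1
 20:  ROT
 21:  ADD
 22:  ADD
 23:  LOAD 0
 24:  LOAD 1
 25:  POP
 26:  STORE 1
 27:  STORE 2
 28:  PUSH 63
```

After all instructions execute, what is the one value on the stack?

PUSH 7  -> [7]
PUSH 11 -> [7, 11]
OVER    -> [7, 11, 7]
DUP     -> [7, 11, 7, 7]
OVER    -> [7, 11, 7, 7, 7]
STORE 1 -> [7, 11, 7, 7]
DIV     -> [7, 11, 1]
GT      -> [7, 1]
STORE 0 -> [7]
PUSH 2  -> [7, 2]
OVER    -> [7, 2, 7]
ADD     -> [7, 9]
DUP     -> [7, 9, 9]
DUP     -> [7, 9, 9, 9]
POP     -> [7, 9, 9]
OVER    -> [7, 9, 9, 9]
GT      -> [7, 9, 0]
POP     -> [7, 9]
LOAD 1  -> [7, 9, 7]
ROT     -> [9, 7, 7]
ADD     -> [9, 14]
ADD     -> [23]
LOAD 0  -> [23, 1]
LOAD 1  -> [23, 1, 7]
POP     -> [23, 1]
STORE 1 -> [23]
STORE 2 -> []
PUSH 63 -> [63]

63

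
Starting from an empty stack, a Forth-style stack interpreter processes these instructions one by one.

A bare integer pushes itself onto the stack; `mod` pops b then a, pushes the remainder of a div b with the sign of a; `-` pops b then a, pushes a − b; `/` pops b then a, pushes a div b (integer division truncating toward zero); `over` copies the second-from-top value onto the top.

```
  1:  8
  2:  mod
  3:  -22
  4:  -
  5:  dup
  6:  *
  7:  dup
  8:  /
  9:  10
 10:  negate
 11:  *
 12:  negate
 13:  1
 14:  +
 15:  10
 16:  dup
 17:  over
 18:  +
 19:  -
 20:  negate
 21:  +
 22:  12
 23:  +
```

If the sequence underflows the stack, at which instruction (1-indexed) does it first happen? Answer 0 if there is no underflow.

8 → 8
mod  — needs 2 operands, stack has 1 → underflow

2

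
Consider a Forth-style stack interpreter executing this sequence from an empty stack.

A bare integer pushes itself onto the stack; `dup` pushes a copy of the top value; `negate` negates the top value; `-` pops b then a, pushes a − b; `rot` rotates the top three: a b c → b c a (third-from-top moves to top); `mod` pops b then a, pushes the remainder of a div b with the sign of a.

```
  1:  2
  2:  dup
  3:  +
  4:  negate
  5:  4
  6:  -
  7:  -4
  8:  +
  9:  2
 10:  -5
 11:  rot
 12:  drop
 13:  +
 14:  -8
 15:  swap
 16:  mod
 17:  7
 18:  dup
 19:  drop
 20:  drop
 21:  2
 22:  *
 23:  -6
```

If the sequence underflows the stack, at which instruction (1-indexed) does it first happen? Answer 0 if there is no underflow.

0

2      -> 2
dup    -> 2 2
+      -> 4
negate -> -4
4      -> -4 4
-      -> -8
-4     -> -8 -4
+      -> -12
2      -> -12 2
-5     -> -12 2 -5
rot    -> 2 -5 -12
drop   -> 2 -5
+      -> -3
-8     -> -3 -8
swap   -> -8 -3
mod    -> -2
7      -> -2 7
dup    -> -2 7 7
drop   -> -2 7
drop   -> -2
2      -> -2 2
*      -> -4
-6     -> -4 -6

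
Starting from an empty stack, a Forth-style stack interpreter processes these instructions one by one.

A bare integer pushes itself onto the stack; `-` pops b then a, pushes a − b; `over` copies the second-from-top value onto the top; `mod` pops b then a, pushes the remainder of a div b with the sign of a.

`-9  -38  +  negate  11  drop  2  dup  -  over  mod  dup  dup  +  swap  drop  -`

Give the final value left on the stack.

-9      -9
-38     -9 -38
+       -47
negate  47
11      47 11
drop    47
2       47 2
dup     47 2 2
-       47 0
over    47 0 47
mod     47 0
dup     47 0 0
dup     47 0 0 0
+       47 0 0
swap    47 0 0
drop    47 0
-       47

47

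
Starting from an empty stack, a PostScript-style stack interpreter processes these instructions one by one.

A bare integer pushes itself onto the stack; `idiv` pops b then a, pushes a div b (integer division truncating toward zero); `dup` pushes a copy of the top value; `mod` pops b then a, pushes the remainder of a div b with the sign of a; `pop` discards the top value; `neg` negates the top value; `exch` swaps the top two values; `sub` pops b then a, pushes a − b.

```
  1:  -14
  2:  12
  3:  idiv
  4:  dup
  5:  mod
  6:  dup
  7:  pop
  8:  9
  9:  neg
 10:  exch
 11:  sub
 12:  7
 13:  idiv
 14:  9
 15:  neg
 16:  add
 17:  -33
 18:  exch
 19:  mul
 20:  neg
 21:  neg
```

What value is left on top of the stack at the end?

-14  -> -14
12   -> -14 12
idiv -> -1
dup  -> -1 -1
mod  -> 0
dup  -> 0 0
pop  -> 0
9    -> 0 9
neg  -> 0 -9
exch -> -9 0
sub  -> -9
7    -> -9 7
idiv -> -1
9    -> -1 9
neg  -> -1 -9
add  -> -10
-33  -> -10 -33
exch -> -33 -10
mul  -> 330
neg  -> -330
neg  -> 330

330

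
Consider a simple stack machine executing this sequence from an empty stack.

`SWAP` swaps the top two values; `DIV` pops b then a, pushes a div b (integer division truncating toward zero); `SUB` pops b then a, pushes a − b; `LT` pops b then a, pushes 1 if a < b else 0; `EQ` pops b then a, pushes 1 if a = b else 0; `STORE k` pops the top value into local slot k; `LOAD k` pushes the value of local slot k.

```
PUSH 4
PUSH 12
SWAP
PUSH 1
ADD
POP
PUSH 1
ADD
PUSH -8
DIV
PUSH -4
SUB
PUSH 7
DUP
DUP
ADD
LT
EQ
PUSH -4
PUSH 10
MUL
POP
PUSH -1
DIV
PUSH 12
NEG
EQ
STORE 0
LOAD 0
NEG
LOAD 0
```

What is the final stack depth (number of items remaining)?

2

PUSH 4   [4]
PUSH 12  [4, 12]
SWAP     [12, 4]
PUSH 1   [12, 4, 1]
ADD      [12, 5]
POP      [12]
PUSH 1   [12, 1]
ADD      [13]
PUSH -8  [13, -8]
DIV      [-1]
PUSH -4  [-1, -4]
SUB      [3]
PUSH 7   [3, 7]
DUP      [3, 7, 7]
DUP      [3, 7, 7, 7]
ADD      [3, 7, 14]
LT       [3, 1]
EQ       [0]
PUSH -4  [0, -4]
PUSH 10  [0, -4, 10]
MUL      [0, -40]
POP      [0]
PUSH -1  [0, -1]
DIV      [0]
PUSH 12  [0, 12]
NEG      [0, -12]
EQ       [0]
STORE 0  []
LOAD 0   [0]
NEG      [0]
LOAD 0   [0, 0]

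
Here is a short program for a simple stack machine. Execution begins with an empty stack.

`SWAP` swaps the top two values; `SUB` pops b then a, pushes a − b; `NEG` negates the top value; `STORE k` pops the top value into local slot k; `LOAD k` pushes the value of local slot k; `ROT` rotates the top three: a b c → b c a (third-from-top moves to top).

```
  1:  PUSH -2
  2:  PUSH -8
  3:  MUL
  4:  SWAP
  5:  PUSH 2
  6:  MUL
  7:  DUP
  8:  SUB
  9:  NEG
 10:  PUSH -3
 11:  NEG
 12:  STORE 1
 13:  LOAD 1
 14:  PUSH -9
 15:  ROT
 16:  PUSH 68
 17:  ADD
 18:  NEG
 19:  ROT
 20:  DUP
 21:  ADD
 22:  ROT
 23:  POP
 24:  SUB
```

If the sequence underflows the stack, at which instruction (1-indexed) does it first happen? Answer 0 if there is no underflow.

4

PUSH -2 -> -2
PUSH -8 -> -2 -8
MUL     -> 16
SWAP  — needs 2 operands, stack has 1 → underflow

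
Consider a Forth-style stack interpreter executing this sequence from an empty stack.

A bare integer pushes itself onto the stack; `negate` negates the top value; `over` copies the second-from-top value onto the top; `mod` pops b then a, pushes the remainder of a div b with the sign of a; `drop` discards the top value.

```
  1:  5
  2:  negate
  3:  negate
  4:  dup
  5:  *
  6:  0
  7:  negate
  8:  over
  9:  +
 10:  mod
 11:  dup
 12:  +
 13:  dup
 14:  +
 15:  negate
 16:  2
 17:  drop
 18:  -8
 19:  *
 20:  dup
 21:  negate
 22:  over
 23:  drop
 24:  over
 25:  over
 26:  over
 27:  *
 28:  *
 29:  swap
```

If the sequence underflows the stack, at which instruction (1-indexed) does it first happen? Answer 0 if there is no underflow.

0

5      → 5
negate → -5
negate → 5
dup    → 5 5
*      → 25
0      → 25 0
negate → 25 0
over   → 25 0 25
+      → 25 25
mod    → 0
dup    → 0 0
+      → 0
dup    → 0 0
+      → 0
negate → 0
2      → 0 2
drop   → 0
-8     → 0 -8
*      → 0
dup    → 0 0
negate → 0 0
over   → 0 0 0
drop   → 0 0
over   → 0 0 0
over   → 0 0 0 0
over   → 0 0 0 0 0
*      → 0 0 0 0
*      → 0 0 0
swap   → 0 0 0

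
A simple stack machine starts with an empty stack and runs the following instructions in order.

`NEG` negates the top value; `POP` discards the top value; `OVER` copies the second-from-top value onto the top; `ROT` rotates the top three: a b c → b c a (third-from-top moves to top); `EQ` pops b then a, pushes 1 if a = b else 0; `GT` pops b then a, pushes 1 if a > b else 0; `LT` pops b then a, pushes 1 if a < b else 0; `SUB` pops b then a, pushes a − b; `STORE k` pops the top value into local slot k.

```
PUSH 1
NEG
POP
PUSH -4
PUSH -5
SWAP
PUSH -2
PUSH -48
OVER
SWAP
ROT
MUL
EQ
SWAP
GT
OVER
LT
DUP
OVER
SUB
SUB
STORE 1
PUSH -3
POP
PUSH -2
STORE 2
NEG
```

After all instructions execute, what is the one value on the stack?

PUSH 1   → 1
NEG      → -1
POP      → (empty)
PUSH -4  → -4
PUSH -5  → -4 -5
SWAP     → -5 -4
PUSH -2  → -5 -4 -2
PUSH -48 → -5 -4 -2 -48
OVER     → -5 -4 -2 -48 -2
SWAP     → -5 -4 -2 -2 -48
ROT      → -5 -4 -2 -48 -2
MUL      → -5 -4 -2 96
EQ       → -5 -4 0
SWAP     → -5 0 -4
GT       → -5 1
OVER     → -5 1 -5
LT       → -5 0
DUP      → -5 0 0
OVER     → -5 0 0 0
SUB      → -5 0 0
SUB      → -5 0
STORE 1  → -5
PUSH -3  → -5 -3
POP      → -5
PUSH -2  → -5 -2
STORE 2  → -5
NEG      → 5

5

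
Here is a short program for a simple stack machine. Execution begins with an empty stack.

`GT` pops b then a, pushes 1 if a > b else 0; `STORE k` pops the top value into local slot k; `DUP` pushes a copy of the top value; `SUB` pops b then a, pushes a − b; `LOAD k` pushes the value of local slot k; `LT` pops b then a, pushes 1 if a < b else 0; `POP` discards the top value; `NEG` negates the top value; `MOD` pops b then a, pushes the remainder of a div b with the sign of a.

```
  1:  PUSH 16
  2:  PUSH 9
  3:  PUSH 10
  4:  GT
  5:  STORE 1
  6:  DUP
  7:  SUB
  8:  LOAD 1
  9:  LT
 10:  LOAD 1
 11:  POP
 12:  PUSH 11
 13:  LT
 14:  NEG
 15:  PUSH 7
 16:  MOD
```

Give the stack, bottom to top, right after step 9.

[0]

PUSH 16  [16]
PUSH 9   [16, 9]
PUSH 10  [16, 9, 10]
GT       [16, 0]
STORE 1  [16]
DUP      [16, 16]
SUB      [0]
LOAD 1   [0, 0]
LT       [0]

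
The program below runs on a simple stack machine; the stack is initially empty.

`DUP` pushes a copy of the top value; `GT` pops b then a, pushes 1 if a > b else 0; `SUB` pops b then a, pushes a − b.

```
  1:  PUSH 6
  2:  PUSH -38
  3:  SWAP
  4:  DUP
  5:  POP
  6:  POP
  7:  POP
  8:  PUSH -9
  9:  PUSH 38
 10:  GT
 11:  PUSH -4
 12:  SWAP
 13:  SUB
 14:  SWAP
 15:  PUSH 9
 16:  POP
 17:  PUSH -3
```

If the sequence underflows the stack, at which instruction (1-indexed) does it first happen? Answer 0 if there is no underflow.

PUSH 6    6
PUSH -38  6 -38
SWAP      -38 6
DUP       -38 6 6
POP       -38 6
POP       -38
POP       (empty)
PUSH -9   -9
PUSH 38   -9 38
GT        0
PUSH -4   0 -4
SWAP      -4 0
SUB       -4
SWAP  — needs 2 operands, stack has 1 → underflow

14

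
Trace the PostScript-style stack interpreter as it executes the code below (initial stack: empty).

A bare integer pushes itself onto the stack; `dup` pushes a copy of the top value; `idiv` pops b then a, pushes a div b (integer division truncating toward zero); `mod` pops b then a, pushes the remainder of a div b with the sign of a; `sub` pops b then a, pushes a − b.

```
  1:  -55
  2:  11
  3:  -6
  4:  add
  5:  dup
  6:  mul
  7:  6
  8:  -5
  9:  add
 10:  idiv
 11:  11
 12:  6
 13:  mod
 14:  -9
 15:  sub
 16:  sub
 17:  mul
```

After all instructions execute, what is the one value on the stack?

-55  : [-55]
11   : [-55, 11]
-6   : [-55, 11, -6]
add  : [-55, 5]
dup  : [-55, 5, 5]
mul  : [-55, 25]
6    : [-55, 25, 6]
-5   : [-55, 25, 6, -5]
add  : [-55, 25, 1]
idiv : [-55, 25]
11   : [-55, 25, 11]
6    : [-55, 25, 11, 6]
mod  : [-55, 25, 5]
-9   : [-55, 25, 5, -9]
sub  : [-55, 25, 14]
sub  : [-55, 11]
mul  : [-605]

-605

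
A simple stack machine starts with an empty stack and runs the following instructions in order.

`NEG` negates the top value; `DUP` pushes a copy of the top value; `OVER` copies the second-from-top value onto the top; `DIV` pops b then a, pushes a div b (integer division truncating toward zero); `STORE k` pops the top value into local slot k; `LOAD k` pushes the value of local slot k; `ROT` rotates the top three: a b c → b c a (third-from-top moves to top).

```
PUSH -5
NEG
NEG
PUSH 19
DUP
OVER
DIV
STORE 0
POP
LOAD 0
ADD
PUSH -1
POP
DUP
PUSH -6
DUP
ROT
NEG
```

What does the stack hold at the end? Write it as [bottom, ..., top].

[-4, -6, -6, 4]

PUSH -5 → -5
NEG     → 5
NEG     → -5
PUSH 19 → -5 19
DUP     → -5 19 19
OVER    → -5 19 19 19
DIV     → -5 19 1
STORE 0 → -5 19
POP     → -5
LOAD 0  → -5 1
ADD     → -4
PUSH -1 → -4 -1
POP     → -4
DUP     → -4 -4
PUSH -6 → -4 -4 -6
DUP     → -4 -4 -6 -6
ROT     → -4 -6 -6 -4
NEG     → -4 -6 -6 4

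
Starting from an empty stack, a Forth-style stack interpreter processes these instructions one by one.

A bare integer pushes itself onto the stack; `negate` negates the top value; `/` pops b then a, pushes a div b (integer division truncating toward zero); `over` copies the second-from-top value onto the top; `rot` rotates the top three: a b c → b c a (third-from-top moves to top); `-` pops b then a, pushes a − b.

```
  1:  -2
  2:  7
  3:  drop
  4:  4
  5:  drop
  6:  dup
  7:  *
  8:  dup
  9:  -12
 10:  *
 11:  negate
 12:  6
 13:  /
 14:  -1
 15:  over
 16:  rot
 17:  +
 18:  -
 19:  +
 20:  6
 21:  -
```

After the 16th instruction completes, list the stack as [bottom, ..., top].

-2     : [-2]
7      : [-2, 7]
drop   : [-2]
4      : [-2, 4]
drop   : [-2]
dup    : [-2, -2]
*      : [4]
dup    : [4, 4]
-12    : [4, 4, -12]
*      : [4, -48]
negate : [4, 48]
6      : [4, 48, 6]
/      : [4, 8]
-1     : [4, 8, -1]
over   : [4, 8, -1, 8]
rot    : [4, -1, 8, 8]

[4, -1, 8, 8]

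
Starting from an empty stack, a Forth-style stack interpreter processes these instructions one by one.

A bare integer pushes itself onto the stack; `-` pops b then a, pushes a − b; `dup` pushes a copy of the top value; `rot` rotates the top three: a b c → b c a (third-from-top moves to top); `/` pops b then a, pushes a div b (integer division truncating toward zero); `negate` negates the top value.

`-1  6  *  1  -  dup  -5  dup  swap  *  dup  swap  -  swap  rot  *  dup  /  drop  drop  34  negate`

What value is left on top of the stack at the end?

-34

-1     : [-1]
6      : [-1, 6]
*      : [-6]
1      : [-6, 1]
-      : [-7]
dup    : [-7, -7]
-5     : [-7, -7, -5]
dup    : [-7, -7, -5, -5]
swap   : [-7, -7, -5, -5]
*      : [-7, -7, 25]
dup    : [-7, -7, 25, 25]
swap   : [-7, -7, 25, 25]
-      : [-7, -7, 0]
swap   : [-7, 0, -7]
rot    : [0, -7, -7]
*      : [0, 49]
dup    : [0, 49, 49]
/      : [0, 1]
drop   : [0]
drop   : []
34     : [34]
negate : [-34]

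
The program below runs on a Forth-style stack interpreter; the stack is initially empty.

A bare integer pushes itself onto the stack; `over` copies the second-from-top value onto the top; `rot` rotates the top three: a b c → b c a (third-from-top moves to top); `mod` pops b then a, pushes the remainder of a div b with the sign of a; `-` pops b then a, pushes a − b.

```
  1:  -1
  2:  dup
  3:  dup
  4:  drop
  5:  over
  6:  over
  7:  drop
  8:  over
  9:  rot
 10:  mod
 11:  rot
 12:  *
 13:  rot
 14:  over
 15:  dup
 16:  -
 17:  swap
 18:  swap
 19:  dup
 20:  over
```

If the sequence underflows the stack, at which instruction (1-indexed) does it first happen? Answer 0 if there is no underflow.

13

-1   -> -1
dup  -> -1 -1
dup  -> -1 -1 -1
drop -> -1 -1
over -> -1 -1 -1
over -> -1 -1 -1 -1
drop -> -1 -1 -1
over -> -1 -1 -1 -1
rot  -> -1 -1 -1 -1
mod  -> -1 -1 0
rot  -> -1 0 -1
*    -> -1 0
rot  — needs 3 operands, stack has 2 → underflow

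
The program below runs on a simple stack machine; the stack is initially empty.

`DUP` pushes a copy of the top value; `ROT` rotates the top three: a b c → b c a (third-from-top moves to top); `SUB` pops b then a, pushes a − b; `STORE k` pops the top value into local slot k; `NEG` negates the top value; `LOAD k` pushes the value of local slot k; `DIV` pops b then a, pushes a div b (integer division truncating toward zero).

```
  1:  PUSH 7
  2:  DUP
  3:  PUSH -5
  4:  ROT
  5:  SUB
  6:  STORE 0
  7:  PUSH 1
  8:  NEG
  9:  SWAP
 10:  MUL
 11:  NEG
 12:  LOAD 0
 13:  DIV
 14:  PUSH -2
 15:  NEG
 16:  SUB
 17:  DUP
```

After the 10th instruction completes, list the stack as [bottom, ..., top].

PUSH 7  -> 7
DUP     -> 7 7
PUSH -5 -> 7 7 -5
ROT     -> 7 -5 7
SUB     -> 7 -12
STORE 0 -> 7
PUSH 1  -> 7 1
NEG     -> 7 -1
SWAP    -> -1 7
MUL     -> -7

[-7]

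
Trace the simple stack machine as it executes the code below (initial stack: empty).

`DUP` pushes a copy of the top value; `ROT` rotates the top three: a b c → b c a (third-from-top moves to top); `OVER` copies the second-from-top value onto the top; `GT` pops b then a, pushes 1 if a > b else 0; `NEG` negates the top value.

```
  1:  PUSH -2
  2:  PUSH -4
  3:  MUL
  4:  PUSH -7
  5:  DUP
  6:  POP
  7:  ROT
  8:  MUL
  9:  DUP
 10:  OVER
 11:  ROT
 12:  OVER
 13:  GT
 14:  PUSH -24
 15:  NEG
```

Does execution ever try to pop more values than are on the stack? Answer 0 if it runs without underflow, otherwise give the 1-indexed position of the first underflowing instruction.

7

PUSH -2 → [-2]
PUSH -4 → [-2, -4]
MUL     → [8]
PUSH -7 → [8, -7]
DUP     → [8, -7, -7]
POP     → [8, -7]
ROT  — needs 3 operands, stack has 2 → underflow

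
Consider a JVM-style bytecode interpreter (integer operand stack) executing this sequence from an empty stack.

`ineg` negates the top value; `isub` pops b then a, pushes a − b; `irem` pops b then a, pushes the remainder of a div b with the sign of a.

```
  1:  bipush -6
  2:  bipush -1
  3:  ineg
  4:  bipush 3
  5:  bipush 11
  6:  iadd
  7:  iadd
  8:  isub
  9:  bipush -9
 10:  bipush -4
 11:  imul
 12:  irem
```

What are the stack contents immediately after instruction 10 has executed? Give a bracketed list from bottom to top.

bipush -6 -> [-6]
bipush -1 -> [-6, -1]
ineg      -> [-6, 1]
bipush 3  -> [-6, 1, 3]
bipush 11 -> [-6, 1, 3, 11]
iadd      -> [-6, 1, 14]
iadd      -> [-6, 15]
isub      -> [-21]
bipush -9 -> [-21, -9]
bipush -4 -> [-21, -9, -4]

[-21, -9, -4]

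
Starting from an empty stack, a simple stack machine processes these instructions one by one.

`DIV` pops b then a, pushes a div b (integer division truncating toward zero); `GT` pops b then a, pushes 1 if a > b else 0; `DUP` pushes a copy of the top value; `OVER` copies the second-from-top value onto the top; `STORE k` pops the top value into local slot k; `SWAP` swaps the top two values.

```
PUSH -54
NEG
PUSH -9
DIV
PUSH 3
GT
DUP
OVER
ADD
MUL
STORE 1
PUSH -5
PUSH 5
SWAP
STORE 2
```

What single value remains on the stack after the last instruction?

5

PUSH -54 → [-54]
NEG      → [54]
PUSH -9  → [54, -9]
DIV      → [-6]
PUSH 3   → [-6, 3]
GT       → [0]
DUP      → [0, 0]
OVER     → [0, 0, 0]
ADD      → [0, 0]
MUL      → [0]
STORE 1  → []
PUSH -5  → [-5]
PUSH 5   → [-5, 5]
SWAP     → [5, -5]
STORE 2  → [5]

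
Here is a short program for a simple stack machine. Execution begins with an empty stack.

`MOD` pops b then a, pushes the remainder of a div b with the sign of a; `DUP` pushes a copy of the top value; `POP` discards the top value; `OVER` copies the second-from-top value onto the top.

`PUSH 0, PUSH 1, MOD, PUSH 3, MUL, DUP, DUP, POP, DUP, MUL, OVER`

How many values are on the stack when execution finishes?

PUSH 0  0
PUSH 1  0 1
MOD     0
PUSH 3  0 3
MUL     0
DUP     0 0
DUP     0 0 0
POP     0 0
DUP     0 0 0
MUL     0 0
OVER    0 0 0

3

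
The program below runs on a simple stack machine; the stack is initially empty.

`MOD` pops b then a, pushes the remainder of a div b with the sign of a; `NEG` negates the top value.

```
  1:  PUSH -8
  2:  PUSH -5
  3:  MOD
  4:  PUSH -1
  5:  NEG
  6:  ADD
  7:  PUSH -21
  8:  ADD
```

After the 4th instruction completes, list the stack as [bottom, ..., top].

[-3, -1]

PUSH -8 -> -8
PUSH -5 -> -8 -5
MOD     -> -3
PUSH -1 -> -3 -1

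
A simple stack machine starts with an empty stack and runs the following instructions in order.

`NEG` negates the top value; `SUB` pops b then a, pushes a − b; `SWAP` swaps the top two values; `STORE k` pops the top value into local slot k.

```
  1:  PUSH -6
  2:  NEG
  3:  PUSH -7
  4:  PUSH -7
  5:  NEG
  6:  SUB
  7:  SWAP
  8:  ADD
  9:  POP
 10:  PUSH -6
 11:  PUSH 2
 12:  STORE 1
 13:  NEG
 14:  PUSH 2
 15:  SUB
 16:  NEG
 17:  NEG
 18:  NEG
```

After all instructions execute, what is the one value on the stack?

-4

PUSH -6 → [-6]
NEG     → [6]
PUSH -7 → [6, -7]
PUSH -7 → [6, -7, -7]
NEG     → [6, -7, 7]
SUB     → [6, -14]
SWAP    → [-14, 6]
ADD     → [-8]
POP     → []
PUSH -6 → [-6]
PUSH 2  → [-6, 2]
STORE 1 → [-6]
NEG     → [6]
PUSH 2  → [6, 2]
SUB     → [4]
NEG     → [-4]
NEG     → [4]
NEG     → [-4]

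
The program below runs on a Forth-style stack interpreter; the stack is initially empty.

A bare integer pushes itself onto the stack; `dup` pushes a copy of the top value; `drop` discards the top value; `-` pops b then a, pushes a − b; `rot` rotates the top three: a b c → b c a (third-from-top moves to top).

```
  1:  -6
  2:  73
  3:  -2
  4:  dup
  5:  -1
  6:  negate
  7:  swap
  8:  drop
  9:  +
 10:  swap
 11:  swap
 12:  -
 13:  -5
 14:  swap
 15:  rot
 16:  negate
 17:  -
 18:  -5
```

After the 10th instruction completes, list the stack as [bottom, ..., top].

-6      [-6]
73      [-6, 73]
-2      [-6, 73, -2]
dup     [-6, 73, -2, -2]
-1      [-6, 73, -2, -2, -1]
negate  [-6, 73, -2, -2, 1]
swap    [-6, 73, -2, 1, -2]
drop    [-6, 73, -2, 1]
+       [-6, 73, -1]
swap    [-6, -1, 73]

[-6, -1, 73]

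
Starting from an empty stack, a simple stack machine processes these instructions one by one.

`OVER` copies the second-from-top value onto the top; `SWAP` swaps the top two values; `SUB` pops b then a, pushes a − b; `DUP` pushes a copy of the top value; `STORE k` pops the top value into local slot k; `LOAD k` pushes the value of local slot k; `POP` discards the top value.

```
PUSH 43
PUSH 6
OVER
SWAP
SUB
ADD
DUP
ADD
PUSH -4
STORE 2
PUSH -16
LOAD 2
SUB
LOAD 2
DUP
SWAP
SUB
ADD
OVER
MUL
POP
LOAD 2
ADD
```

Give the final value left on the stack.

156

PUSH 43  → 43
PUSH 6   → 43 6
OVER     → 43 6 43
SWAP     → 43 43 6
SUB      → 43 37
ADD      → 80
DUP      → 80 80
ADD      → 160
PUSH -4  → 160 -4
STORE 2  → 160
PUSH -16 → 160 -16
LOAD 2   → 160 -16 -4
SUB      → 160 -12
LOAD 2   → 160 -12 -4
DUP      → 160 -12 -4 -4
SWAP     → 160 -12 -4 -4
SUB      → 160 -12 0
ADD      → 160 -12
OVER     → 160 -12 160
MUL      → 160 -1920
POP      → 160
LOAD 2   → 160 -4
ADD      → 156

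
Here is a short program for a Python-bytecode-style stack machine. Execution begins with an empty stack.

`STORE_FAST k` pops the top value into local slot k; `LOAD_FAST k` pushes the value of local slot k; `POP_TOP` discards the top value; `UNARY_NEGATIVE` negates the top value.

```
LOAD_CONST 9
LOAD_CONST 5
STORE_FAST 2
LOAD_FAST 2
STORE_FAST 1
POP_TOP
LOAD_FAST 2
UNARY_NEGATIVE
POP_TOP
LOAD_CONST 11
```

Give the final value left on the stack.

11

LOAD_CONST 9   : [9]
LOAD_CONST 5   : [9, 5]
STORE_FAST 2   : [9]
LOAD_FAST 2    : [9, 5]
STORE_FAST 1   : [9]
POP_TOP        : []
LOAD_FAST 2    : [5]
UNARY_NEGATIVE : [-5]
POP_TOP        : []
LOAD_CONST 11  : [11]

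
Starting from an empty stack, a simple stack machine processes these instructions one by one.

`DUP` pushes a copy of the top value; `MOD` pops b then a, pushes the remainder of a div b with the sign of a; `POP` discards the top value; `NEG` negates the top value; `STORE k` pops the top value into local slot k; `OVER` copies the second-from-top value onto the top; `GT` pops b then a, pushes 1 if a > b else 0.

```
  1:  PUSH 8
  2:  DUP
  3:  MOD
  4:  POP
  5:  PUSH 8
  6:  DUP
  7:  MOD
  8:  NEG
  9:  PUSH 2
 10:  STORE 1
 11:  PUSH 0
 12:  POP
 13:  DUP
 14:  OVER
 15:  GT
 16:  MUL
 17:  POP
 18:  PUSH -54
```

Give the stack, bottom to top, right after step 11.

PUSH 8  → 8
DUP     → 8 8
MOD     → 0
POP     → (empty)
PUSH 8  → 8
DUP     → 8 8
MOD     → 0
NEG     → 0
PUSH 2  → 0 2
STORE 1 → 0
PUSH 0  → 0 0

[0, 0]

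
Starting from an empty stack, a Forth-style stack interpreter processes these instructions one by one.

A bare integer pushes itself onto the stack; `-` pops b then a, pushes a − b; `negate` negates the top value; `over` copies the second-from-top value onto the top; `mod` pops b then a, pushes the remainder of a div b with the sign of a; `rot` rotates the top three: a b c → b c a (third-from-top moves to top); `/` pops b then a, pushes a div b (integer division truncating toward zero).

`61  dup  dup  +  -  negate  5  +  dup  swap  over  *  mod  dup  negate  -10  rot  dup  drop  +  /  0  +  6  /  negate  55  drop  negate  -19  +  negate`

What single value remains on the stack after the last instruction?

19

61     -> 61
dup    -> 61 61
dup    -> 61 61 61
+      -> 61 122
-      -> -61
negate -> 61
5      -> 61 5
+      -> 66
dup    -> 66 66
swap   -> 66 66
over   -> 66 66 66
*      -> 66 4356
mod    -> 66
dup    -> 66 66
negate -> 66 -66
-10    -> 66 -66 -10
rot    -> -66 -10 66
dup    -> -66 -10 66 66
drop   -> -66 -10 66
+      -> -66 56
/      -> -1
0      -> -1 0
+      -> -1
6      -> -1 6
/      -> 0
negate -> 0
55     -> 0 55
drop   -> 0
negate -> 0
-19    -> 0 -19
+      -> -19
negate -> 19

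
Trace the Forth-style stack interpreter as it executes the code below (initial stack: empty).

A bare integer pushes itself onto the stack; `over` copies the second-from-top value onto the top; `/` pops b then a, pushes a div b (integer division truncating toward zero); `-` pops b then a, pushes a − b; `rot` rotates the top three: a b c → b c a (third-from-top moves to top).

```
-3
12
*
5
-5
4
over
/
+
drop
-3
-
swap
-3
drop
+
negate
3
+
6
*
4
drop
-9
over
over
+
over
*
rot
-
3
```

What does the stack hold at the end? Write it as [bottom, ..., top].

[-9, -1779, 3]

-3     -> [-3]
12     -> [-3, 12]
*      -> [-36]
5      -> [-36, 5]
-5     -> [-36, 5, -5]
4      -> [-36, 5, -5, 4]
over   -> [-36, 5, -5, 4, -5]
/      -> [-36, 5, -5, 0]
+      -> [-36, 5, -5]
drop   -> [-36, 5]
-3     -> [-36, 5, -3]
-      -> [-36, 8]
swap   -> [8, -36]
-3     -> [8, -36, -3]
drop   -> [8, -36]
+      -> [-28]
negate -> [28]
3      -> [28, 3]
+      -> [31]
6      -> [31, 6]
*      -> [186]
4      -> [186, 4]
drop   -> [186]
-9     -> [186, -9]
over   -> [186, -9, 186]
over   -> [186, -9, 186, -9]
+      -> [186, -9, 177]
over   -> [186, -9, 177, -9]
*      -> [186, -9, -1593]
rot    -> [-9, -1593, 186]
-      -> [-9, -1779]
3      -> [-9, -1779, 3]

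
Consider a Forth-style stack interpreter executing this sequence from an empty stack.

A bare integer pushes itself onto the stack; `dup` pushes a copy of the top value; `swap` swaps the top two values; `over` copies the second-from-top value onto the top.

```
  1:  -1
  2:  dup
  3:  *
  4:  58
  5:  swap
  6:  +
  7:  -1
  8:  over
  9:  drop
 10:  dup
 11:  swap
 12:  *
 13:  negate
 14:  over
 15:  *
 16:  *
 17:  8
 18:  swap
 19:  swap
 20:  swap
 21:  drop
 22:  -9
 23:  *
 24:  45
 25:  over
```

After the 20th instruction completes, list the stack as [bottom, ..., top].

-1      -1
dup     -1 -1
*       1
58      1 58
swap    58 1
+       59
-1      59 -1
over    59 -1 59
drop    59 -1
dup     59 -1 -1
swap    59 -1 -1
*       59 1
negate  59 -1
over    59 -1 59
*       59 -59
*       -3481
8       -3481 8
swap    8 -3481
swap    -3481 8
swap    8 -3481

[8, -3481]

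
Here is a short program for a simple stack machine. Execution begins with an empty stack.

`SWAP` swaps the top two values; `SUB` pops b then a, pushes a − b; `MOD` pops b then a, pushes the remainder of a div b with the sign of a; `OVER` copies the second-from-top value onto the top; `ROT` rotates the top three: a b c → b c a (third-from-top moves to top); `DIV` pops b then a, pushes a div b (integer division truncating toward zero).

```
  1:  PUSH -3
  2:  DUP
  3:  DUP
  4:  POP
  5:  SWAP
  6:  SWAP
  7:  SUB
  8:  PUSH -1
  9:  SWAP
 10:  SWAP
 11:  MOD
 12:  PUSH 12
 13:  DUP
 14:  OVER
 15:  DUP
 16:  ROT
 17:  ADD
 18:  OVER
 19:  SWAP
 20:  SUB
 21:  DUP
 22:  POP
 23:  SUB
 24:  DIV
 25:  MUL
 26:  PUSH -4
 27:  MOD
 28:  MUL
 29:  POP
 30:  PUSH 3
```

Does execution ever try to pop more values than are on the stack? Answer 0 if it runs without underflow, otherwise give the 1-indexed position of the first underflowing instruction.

28

PUSH -3 -> -3
DUP     -> -3 -3
DUP     -> -3 -3 -3
POP     -> -3 -3
SWAP    -> -3 -3
SWAP    -> -3 -3
SUB     -> 0
PUSH -1 -> 0 -1
SWAP    -> -1 0
SWAP    -> 0 -1
MOD     -> 0
PUSH 12 -> 0 12
DUP     -> 0 12 12
OVER    -> 0 12 12 12
DUP     -> 0 12 12 12 12
ROT     -> 0 12 12 12 12
ADD     -> 0 12 12 24
OVER    -> 0 12 12 24 12
SWAP    -> 0 12 12 12 24
SUB     -> 0 12 12 -12
DUP     -> 0 12 12 -12 -12
POP     -> 0 12 12 -12
SUB     -> 0 12 24
DIV     -> 0 0
MUL     -> 0
PUSH -4 -> 0 -4
MOD     -> 0
MUL  — needs 2 operands, stack has 1 → underflow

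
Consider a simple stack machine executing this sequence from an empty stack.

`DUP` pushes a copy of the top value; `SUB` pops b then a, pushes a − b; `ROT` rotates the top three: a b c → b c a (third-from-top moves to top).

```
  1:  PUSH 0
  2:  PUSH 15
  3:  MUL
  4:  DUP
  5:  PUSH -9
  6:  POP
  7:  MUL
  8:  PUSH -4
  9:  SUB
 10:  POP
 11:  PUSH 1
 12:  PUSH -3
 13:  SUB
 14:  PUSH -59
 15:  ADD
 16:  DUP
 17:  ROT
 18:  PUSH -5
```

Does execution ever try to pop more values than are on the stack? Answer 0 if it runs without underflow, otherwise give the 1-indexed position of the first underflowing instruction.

17

PUSH 0   → 0
PUSH 15  → 0 15
MUL      → 0
DUP      → 0 0
PUSH -9  → 0 0 -9
POP      → 0 0
MUL      → 0
PUSH -4  → 0 -4
SUB      → 4
POP      → (empty)
PUSH 1   → 1
PUSH -3  → 1 -3
SUB      → 4
PUSH -59 → 4 -59
ADD      → -55
DUP      → -55 -55
ROT  — needs 3 operands, stack has 2 → underflow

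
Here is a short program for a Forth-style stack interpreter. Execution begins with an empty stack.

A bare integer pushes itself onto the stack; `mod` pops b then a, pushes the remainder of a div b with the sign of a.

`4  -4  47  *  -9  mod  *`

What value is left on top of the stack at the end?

-32

4   -> [4]
-4  -> [4, -4]
47  -> [4, -4, 47]
*   -> [4, -188]
-9  -> [4, -188, -9]
mod -> [4, -8]
*   -> [-32]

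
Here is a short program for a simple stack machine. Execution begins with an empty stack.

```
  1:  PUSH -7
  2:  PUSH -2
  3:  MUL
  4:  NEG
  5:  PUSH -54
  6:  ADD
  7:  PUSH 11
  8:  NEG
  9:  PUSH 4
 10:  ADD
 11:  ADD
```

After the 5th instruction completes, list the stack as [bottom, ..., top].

[-14, -54]

PUSH -7  : -7
PUSH -2  : -7 -2
MUL      : 14
NEG      : -14
PUSH -54 : -14 -54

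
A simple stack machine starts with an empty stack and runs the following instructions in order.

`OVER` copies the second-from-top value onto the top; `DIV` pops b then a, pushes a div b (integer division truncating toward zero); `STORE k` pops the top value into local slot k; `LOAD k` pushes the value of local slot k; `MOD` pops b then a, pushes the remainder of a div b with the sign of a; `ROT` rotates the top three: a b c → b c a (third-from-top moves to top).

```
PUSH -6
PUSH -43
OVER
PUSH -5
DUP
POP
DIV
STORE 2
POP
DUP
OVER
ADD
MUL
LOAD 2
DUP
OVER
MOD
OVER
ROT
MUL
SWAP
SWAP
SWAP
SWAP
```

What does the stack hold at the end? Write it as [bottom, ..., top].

[72, 0, 1]

PUSH -6  → [-6]
PUSH -43 → [-6, -43]
OVER     → [-6, -43, -6]
PUSH -5  → [-6, -43, -6, -5]
DUP      → [-6, -43, -6, -5, -5]
POP      → [-6, -43, -6, -5]
DIV      → [-6, -43, 1]
STORE 2  → [-6, -43]
POP      → [-6]
DUP      → [-6, -6]
OVER     → [-6, -6, -6]
ADD      → [-6, -12]
MUL      → [72]
LOAD 2   → [72, 1]
DUP      → [72, 1, 1]
OVER     → [72, 1, 1, 1]
MOD      → [72, 1, 0]
OVER     → [72, 1, 0, 1]
ROT      → [72, 0, 1, 1]
MUL      → [72, 0, 1]
SWAP     → [72, 1, 0]
SWAP     → [72, 0, 1]
SWAP     → [72, 1, 0]
SWAP     → [72, 0, 1]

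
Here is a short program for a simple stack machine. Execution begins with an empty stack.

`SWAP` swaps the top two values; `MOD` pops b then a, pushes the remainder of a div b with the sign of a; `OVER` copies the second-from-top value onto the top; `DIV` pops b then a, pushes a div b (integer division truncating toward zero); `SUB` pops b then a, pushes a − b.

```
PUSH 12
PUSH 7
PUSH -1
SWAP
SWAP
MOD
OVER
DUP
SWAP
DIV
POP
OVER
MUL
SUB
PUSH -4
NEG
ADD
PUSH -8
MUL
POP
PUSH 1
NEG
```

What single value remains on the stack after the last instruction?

PUSH 12 -> 12
PUSH 7  -> 12 7
PUSH -1 -> 12 7 -1
SWAP    -> 12 -1 7
SWAP    -> 12 7 -1
MOD     -> 12 0
OVER    -> 12 0 12
DUP     -> 12 0 12 12
SWAP    -> 12 0 12 12
DIV     -> 12 0 1
POP     -> 12 0
OVER    -> 12 0 12
MUL     -> 12 0
SUB     -> 12
PUSH -4 -> 12 -4
NEG     -> 12 4
ADD     -> 16
PUSH -8 -> 16 -8
MUL     -> -128
POP     -> (empty)
PUSH 1  -> 1
NEG     -> -1

-1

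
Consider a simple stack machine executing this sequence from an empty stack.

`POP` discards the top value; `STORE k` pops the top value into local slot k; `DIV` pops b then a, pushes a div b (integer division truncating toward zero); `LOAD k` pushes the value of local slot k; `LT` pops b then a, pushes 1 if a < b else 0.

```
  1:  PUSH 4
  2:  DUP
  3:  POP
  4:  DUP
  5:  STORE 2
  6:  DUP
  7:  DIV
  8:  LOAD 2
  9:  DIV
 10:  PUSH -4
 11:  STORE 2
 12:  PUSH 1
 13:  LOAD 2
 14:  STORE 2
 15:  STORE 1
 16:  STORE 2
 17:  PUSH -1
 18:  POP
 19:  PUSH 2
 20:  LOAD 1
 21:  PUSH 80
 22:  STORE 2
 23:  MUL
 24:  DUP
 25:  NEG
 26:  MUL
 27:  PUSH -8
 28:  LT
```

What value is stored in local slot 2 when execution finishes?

PUSH 4  : [4]
DUP     : [4, 4]
POP     : [4]
DUP     : [4, 4]
STORE 2 : [4]
DUP     : [4, 4]
DIV     : [1]
LOAD 2  : [1, 4]
DIV     : [0]
PUSH -4 : [0, -4]
STORE 2 : [0]
PUSH 1  : [0, 1]
LOAD 2  : [0, 1, -4]
STORE 2 : [0, 1]
STORE 1 : [0]
STORE 2 : []
PUSH -1 : [-1]
POP     : []
PUSH 2  : [2]
LOAD 1  : [2, 1]
PUSH 80 : [2, 1, 80]
STORE 2 : [2, 1]
MUL     : [2]
DUP     : [2, 2]
NEG     : [2, -2]
MUL     : [-4]
PUSH -8 : [-4, -8]
LT      : [0]

80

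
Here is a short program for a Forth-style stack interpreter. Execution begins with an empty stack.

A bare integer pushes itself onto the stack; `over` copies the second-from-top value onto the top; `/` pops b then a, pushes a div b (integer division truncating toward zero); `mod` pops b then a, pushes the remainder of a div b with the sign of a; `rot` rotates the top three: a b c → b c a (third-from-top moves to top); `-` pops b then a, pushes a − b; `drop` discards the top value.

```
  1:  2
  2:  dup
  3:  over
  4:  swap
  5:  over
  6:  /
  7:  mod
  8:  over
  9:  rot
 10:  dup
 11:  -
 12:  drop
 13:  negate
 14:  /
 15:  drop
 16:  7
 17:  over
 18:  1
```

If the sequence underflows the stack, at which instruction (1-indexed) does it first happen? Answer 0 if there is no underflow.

2       2
dup     2 2
over    2 2 2
swap    2 2 2
over    2 2 2 2
/       2 2 1
mod     2 0
over    2 0 2
rot     0 2 2
dup     0 2 2 2
-       0 2 0
drop    0 2
negate  0 -2
/       0
drop    (empty)
7       7
over  — needs 2 operands, stack has 1 → underflow

17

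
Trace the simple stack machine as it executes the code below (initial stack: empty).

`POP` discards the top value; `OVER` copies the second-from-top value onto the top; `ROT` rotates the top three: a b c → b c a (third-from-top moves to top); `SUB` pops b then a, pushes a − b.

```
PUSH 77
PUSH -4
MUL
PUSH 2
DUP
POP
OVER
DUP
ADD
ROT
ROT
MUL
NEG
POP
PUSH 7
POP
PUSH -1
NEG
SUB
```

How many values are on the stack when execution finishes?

PUSH 77 -> 77
PUSH -4 -> 77 -4
MUL     -> -308
PUSH 2  -> -308 2
DUP     -> -308 2 2
POP     -> -308 2
OVER    -> -308 2 -308
DUP     -> -308 2 -308 -308
ADD     -> -308 2 -616
ROT     -> 2 -616 -308
ROT     -> -616 -308 2
MUL     -> -616 -616
NEG     -> -616 616
POP     -> -616
PUSH 7  -> -616 7
POP     -> -616
PUSH -1 -> -616 -1
NEG     -> -616 1
SUB     -> -617

1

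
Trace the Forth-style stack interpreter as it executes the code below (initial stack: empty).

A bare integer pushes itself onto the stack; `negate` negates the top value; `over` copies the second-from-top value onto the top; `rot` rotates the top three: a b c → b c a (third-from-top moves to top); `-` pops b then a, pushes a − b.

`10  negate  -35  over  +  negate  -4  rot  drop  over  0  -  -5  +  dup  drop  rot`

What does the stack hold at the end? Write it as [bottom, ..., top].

10      10
negate  -10
-35     -10 -35
over    -10 -35 -10
+       -10 -45
negate  -10 45
-4      -10 45 -4
rot     45 -4 -10
drop    45 -4
over    45 -4 45
0       45 -4 45 0
-       45 -4 45
-5      45 -4 45 -5
+       45 -4 40
dup     45 -4 40 40
drop    45 -4 40
rot     -4 40 45

[-4, 40, 45]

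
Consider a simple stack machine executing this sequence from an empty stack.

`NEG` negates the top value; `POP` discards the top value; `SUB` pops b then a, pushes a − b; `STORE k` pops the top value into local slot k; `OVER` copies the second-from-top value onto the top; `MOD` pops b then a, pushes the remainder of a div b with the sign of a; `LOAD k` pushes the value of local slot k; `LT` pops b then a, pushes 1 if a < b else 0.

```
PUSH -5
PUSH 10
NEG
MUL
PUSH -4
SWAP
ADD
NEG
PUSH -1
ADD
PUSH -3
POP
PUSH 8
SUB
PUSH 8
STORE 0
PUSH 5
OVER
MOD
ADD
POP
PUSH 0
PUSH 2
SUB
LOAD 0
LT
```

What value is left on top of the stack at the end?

1

PUSH -5 : -5
PUSH 10 : -5 10
NEG     : -5 -10
MUL     : 50
PUSH -4 : 50 -4
SWAP    : -4 50
ADD     : 46
NEG     : -46
PUSH -1 : -46 -1
ADD     : -47
PUSH -3 : -47 -3
POP     : -47
PUSH 8  : -47 8
SUB     : -55
PUSH 8  : -55 8
STORE 0 : -55
PUSH 5  : -55 5
OVER    : -55 5 -55
MOD     : -55 5
ADD     : -50
POP     : (empty)
PUSH 0  : 0
PUSH 2  : 0 2
SUB     : -2
LOAD 0  : -2 8
LT      : 1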